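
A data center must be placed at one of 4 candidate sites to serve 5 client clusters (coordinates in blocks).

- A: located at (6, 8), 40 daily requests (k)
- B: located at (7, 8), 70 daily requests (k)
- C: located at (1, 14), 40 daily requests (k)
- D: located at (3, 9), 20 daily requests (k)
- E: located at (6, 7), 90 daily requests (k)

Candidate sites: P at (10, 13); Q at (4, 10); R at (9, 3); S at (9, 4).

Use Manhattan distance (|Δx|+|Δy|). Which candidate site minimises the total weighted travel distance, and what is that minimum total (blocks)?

Q, total 1280 blocks

Total weighted distance at each candidate:
  P (10, 13): total = 2440
  Q (4, 10): total = 1280
  R (9, 3): total = 2440
  S (9, 4): total = 2180
Minimum is at Q with total 1280 blocks.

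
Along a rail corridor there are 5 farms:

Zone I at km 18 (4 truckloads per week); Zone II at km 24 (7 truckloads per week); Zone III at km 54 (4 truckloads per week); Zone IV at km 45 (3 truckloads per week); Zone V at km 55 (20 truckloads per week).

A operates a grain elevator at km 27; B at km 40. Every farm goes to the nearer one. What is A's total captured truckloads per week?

11

The indifferent point is the midpoint (27+40)/2 = 33.5; farms left of it (closer to A at 27) go to A, those right go to B.
  Zone I at 18 (w=4) → A
  Zone II at 24 (w=7) → A
  Zone IV at 45 (w=3) → B
  Zone III at 54 (w=4) → B
  Zone V at 55 (w=20) → B
A captures 11; B captures 27.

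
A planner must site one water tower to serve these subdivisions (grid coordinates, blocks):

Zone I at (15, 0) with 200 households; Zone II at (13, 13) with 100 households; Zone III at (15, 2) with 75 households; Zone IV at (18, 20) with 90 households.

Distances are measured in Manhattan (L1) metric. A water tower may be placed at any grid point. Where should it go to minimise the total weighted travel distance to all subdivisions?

Manhattan distance separates: Σwᵢ(|x−xᵢ|+|y−yᵢ|) = Σwᵢ|x−xᵢ| + Σwᵢ|y−yᵢ|, so x and y are optimised independently as 1-D weighted medians.
Total weight W = 465; half = 232.5.
x-coordinate, sorted with cumulative weight:
  x=13 (Zone II, w=100) cum 100
  x=15 (Zone I, w=200) cum 300  ← median
  x=15 (Zone III, w=75) cum 375
  x=18 (Zone IV, w=90) cum 465
⇒ x* = 15
y-coordinate, sorted with cumulative weight:
  y=0 (Zone I, w=200) cum 200
  y=2 (Zone III, w=75) cum 275  ← median
  y=13 (Zone II, w=100) cum 375
  y=20 (Zone IV, w=90) cum 465
⇒ y* = 2

(15, 2)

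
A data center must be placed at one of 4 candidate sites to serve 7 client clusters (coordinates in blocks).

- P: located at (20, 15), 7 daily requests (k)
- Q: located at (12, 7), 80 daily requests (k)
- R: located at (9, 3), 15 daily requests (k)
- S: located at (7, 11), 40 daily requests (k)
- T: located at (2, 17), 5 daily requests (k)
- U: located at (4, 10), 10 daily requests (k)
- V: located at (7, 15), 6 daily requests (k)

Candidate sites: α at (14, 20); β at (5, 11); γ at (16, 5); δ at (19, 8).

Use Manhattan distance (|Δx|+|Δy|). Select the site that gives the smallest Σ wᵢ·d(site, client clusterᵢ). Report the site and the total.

Total weighted distance at each candidate:
  α (14, 20): total = 2594
  β (5, 11): total = 1374
  γ (16, 5): total = 1727
  δ (19, 8): total = 1935
Minimum is at β with total 1374 blocks.

β, total 1374 blocks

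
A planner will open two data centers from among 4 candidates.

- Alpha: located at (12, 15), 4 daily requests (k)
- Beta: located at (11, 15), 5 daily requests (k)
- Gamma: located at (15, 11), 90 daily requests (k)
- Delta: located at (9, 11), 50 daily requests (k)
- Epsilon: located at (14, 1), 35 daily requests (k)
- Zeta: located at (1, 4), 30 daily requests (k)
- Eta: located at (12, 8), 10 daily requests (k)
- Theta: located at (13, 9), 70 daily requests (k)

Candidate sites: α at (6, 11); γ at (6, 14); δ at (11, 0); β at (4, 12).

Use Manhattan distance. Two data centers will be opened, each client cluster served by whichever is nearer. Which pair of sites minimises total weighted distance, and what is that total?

{α, δ}, total 2265

Evaluate every pair (each demand assigned to the nearer of the two):
  {α, δ}: total = 2265
  {α, β}: total = 2725
  {α, γ}: total = 2728
  {δ, β}: total = 2804
  {γ, δ}: total = 2858
  {γ, β}: total = 3463
Best pair: {α, δ} with total 2265.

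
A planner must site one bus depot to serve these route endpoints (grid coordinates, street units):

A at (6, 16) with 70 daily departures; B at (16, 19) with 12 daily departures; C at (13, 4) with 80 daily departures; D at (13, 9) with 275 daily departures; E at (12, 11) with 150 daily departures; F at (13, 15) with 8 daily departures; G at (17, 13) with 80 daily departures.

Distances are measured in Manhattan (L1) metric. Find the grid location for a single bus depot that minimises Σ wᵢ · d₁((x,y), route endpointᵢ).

Manhattan distance separates: Σwᵢ(|x−xᵢ|+|y−yᵢ|) = Σwᵢ|x−xᵢ| + Σwᵢ|y−yᵢ|, so x and y are optimised independently as 1-D weighted medians.
Total weight W = 675; half = 337.5.
x-coordinate, sorted with cumulative weight:
  x=6 (A, w=70) cum 70
  x=12 (E, w=150) cum 220
  x=13 (C, w=80) cum 300
  x=13 (D, w=275) cum 575  ← median
  x=13 (F, w=8) cum 583
  x=16 (B, w=12) cum 595
  x=17 (G, w=80) cum 675
⇒ x* = 13
y-coordinate, sorted with cumulative weight:
  y=4 (C, w=80) cum 80
  y=9 (D, w=275) cum 355  ← median
  y=11 (E, w=150) cum 505
  y=13 (G, w=80) cum 585
  y=15 (F, w=8) cum 593
  y=16 (A, w=70) cum 663
  y=19 (B, w=12) cum 675
⇒ y* = 9

(13, 9)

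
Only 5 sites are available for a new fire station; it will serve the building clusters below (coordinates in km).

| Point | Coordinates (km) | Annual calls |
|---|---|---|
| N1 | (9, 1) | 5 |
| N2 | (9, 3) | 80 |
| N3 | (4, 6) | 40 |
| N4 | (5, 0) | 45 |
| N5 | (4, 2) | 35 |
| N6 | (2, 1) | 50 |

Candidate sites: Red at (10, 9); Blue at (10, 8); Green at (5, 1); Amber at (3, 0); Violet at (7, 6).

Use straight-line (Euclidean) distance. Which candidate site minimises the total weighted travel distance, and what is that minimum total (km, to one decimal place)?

Green, total 826.2 km

Total weighted distance at each candidate:
  Red (10, 9): total = 2146.9
  Blue (10, 8): total = 1949.3
  Green (5, 1): total = 826.2
  Amber (3, 0): total = 1049.4
  Violet (7, 6): total = 1248.5
Minimum is at Green with total 826.2 km.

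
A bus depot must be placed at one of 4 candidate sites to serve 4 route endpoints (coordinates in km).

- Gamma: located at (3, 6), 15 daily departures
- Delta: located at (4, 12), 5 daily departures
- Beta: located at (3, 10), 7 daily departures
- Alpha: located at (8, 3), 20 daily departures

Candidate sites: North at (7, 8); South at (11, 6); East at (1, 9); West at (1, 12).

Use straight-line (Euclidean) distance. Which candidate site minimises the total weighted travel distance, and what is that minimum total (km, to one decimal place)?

North, total 225.4 km

Total weighted distance at each candidate:
  North (7, 8): total = 225.4
  South (11, 6): total = 313.6
  East (1, 9): total = 275.3
  West (1, 12): total = 357.7
Minimum is at North with total 225.4 km.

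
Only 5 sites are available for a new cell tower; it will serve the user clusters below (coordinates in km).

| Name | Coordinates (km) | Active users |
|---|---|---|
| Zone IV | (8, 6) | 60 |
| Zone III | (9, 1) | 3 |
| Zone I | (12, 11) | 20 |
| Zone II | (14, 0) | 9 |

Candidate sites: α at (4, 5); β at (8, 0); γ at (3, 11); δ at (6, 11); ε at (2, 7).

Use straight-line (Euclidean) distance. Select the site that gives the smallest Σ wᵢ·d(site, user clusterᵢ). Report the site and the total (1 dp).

Total weighted distance at each candidate:
  α (4, 5): total = 567.2
  β (8, 0): total = 652.3
  γ (3, 11): total = 779.3
  δ (6, 11): total = 596.8
  ε (2, 7): total = 733.1
Minimum is at α with total 567.2 km.

α, total 567.2 km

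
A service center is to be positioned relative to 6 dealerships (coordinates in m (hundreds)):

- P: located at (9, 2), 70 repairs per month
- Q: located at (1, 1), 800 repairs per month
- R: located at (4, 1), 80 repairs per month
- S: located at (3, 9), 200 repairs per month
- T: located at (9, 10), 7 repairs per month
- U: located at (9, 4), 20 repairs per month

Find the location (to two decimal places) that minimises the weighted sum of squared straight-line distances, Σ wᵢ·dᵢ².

The minimiser of Σwᵢ‖p−pᵢ‖² is the weighted centroid p* = (Σwᵢpᵢ)/(Σwᵢ).
Σwᵢ = 1177.
Σwᵢxᵢ = 70·9 + 800·1 + 80·4 + 200·3 + 7·9 + 20·9 = 2593.
Σwᵢyᵢ = 70·2 + 800·1 + 80·1 + 200·9 + 7·10 + 20·4 = 2970.
x* = 2593/1177 = 2.20, y* = 2970/1177 = 2.52.

(2.20, 2.52)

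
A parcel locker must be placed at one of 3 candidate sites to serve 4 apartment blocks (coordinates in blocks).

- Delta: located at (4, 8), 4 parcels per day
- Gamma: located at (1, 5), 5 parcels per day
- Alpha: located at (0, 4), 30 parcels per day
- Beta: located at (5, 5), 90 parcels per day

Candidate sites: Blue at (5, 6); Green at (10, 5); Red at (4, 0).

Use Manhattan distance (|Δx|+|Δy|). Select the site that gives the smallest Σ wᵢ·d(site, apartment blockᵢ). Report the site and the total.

Total weighted distance at each candidate:
  Blue (5, 6): total = 337
  Green (10, 5): total = 861
  Red (4, 0): total = 852
Minimum is at Blue with total 337 blocks.

Blue, total 337 blocks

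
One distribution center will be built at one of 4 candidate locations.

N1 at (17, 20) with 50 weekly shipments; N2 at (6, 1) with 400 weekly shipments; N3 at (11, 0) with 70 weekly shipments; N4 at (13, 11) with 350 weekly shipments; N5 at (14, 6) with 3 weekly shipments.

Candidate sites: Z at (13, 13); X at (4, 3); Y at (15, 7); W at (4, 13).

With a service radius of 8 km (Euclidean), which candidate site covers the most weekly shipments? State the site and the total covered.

X, covering 470

Coverage radius r = 8 km; a point is covered iff (Δx)²+(Δy)² ≤ 8² = 64.
  Z (13, 13): covers {N4, N5} → 353
  X (4, 3): covers {N2, N3} → 470
  Y (15, 7): covers {N4, N5} → 353
  W (4, 13): covers {none} → 0
Maximum coverage at X: 470 weekly shipments.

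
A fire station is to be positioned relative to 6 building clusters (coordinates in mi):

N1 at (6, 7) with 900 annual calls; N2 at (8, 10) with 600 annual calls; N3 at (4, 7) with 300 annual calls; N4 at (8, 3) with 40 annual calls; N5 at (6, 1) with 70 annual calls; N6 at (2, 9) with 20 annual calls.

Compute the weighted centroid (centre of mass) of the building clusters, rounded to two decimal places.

(6.31, 7.65)

The minimiser of Σwᵢ‖p−pᵢ‖² is the weighted centroid p* = (Σwᵢpᵢ)/(Σwᵢ).
Σwᵢ = 1930.
Σwᵢxᵢ = 900·6 + 600·8 + 300·4 + 40·8 + 70·6 + 20·2 = 12180.
Σwᵢyᵢ = 900·7 + 600·10 + 300·7 + 40·3 + 70·1 + 20·9 = 14770.
x* = 12180/1930 = 6.31, y* = 14770/1930 = 7.65.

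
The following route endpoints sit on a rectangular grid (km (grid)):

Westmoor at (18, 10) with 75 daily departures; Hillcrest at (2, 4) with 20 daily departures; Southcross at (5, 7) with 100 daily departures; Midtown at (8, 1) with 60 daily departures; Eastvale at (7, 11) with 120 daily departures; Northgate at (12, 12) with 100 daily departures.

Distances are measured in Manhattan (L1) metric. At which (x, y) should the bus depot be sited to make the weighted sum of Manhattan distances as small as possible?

Manhattan distance separates: Σwᵢ(|x−xᵢ|+|y−yᵢ|) = Σwᵢ|x−xᵢ| + Σwᵢ|y−yᵢ|, so x and y are optimised independently as 1-D weighted medians.
Total weight W = 475; half = 237.5.
x-coordinate, sorted with cumulative weight:
  x=2 (Hillcrest, w=20) cum 20
  x=5 (Southcross, w=100) cum 120
  x=7 (Eastvale, w=120) cum 240  ← median
  x=8 (Midtown, w=60) cum 300
  x=12 (Northgate, w=100) cum 400
  x=18 (Westmoor, w=75) cum 475
⇒ x* = 7
y-coordinate, sorted with cumulative weight:
  y=1 (Midtown, w=60) cum 60
  y=4 (Hillcrest, w=20) cum 80
  y=7 (Southcross, w=100) cum 180
  y=10 (Westmoor, w=75) cum 255  ← median
  y=11 (Eastvale, w=120) cum 375
  y=12 (Northgate, w=100) cum 475
⇒ y* = 10

(7, 10)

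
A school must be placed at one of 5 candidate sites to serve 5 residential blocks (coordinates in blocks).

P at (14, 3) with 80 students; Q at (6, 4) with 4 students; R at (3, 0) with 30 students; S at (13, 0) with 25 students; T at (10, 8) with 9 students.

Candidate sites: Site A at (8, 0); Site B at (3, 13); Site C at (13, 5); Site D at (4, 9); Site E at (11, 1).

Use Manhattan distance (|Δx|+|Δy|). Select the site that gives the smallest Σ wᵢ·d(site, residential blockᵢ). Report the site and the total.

Site E, total 849 blocks

Total weighted distance at each candidate:
  Site A (8, 0): total = 1109
  Site B (3, 13): total = 2801
  Site C (13, 5): total = 901
  Site D (4, 9): total = 2121
  Site E (11, 1): total = 849
Minimum is at Site E with total 849 blocks.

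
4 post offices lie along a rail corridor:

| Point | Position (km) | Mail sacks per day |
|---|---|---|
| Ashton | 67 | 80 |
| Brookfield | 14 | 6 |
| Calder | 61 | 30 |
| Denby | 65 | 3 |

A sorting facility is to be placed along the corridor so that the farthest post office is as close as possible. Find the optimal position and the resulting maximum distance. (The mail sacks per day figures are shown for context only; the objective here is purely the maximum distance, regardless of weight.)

location 40.5, max distance 26.5

The 1-center on a line is the midpoint of the two extreme points: leftmost at 14, rightmost at 67.
Optimal location = (14 + 67)/2 = 40.5; maximum distance = (67 − 14)/2 = 26.5.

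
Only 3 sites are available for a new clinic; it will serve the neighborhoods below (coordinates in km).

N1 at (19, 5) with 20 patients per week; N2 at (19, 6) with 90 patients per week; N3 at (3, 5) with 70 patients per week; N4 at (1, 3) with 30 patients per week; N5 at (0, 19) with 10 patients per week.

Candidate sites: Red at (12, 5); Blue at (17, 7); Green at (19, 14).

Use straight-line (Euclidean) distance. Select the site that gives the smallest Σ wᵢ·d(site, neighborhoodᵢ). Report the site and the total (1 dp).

Total weighted distance at each candidate:
  Red (12, 5): total = 1926.2
  Blue (17, 7): total = 1950.6
  Green (19, 14): total = 3014.3
Minimum is at Red with total 1926.2 km.

Red, total 1926.2 km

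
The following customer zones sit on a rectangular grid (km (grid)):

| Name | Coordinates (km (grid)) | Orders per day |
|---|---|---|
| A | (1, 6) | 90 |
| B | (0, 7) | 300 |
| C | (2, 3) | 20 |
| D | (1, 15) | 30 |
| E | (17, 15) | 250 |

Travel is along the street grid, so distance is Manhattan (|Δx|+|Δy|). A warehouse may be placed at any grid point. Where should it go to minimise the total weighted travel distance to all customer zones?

Manhattan distance separates: Σwᵢ(|x−xᵢ|+|y−yᵢ|) = Σwᵢ|x−xᵢ| + Σwᵢ|y−yᵢ|, so x and y are optimised independently as 1-D weighted medians.
Total weight W = 690; half = 345.
x-coordinate, sorted with cumulative weight:
  x=0 (B, w=300) cum 300
  x=1 (A, w=90) cum 390  ← median
  x=1 (D, w=30) cum 420
  x=2 (C, w=20) cum 440
  x=17 (E, w=250) cum 690
⇒ x* = 1
y-coordinate, sorted with cumulative weight:
  y=3 (C, w=20) cum 20
  y=6 (A, w=90) cum 110
  y=7 (B, w=300) cum 410  ← median
  y=15 (D, w=30) cum 440
  y=15 (E, w=250) cum 690
⇒ y* = 7

(1, 7)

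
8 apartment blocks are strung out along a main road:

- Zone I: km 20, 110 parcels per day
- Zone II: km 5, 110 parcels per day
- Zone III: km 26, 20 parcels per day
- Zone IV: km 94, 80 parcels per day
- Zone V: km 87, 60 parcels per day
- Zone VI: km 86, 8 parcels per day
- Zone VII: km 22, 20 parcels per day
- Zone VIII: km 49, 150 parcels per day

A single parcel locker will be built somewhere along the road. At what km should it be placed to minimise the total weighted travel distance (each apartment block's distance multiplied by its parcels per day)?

For a sum of weighted absolute distances on a line, the optimum is the weighted median (not the mean). Total weight W = 558; half-weight = 279.
Sort by position and accumulate weight:
  km 5 (Zone II, w=110) → cum 110
  km 20 (Zone I, w=110) → cum 220
  km 22 (Zone VII, w=20) → cum 240
  km 26 (Zone III, w=20) → cum 260
  km 49 (Zone VIII, w=150) → cum 410  ≥ 279 → median here
  km 86 (Zone VI, w=8) → cum 418
  km 87 (Zone V, w=60) → cum 478
  km 94 (Zone IV, w=80) → cum 558
Optimal location: km 49.

x = 49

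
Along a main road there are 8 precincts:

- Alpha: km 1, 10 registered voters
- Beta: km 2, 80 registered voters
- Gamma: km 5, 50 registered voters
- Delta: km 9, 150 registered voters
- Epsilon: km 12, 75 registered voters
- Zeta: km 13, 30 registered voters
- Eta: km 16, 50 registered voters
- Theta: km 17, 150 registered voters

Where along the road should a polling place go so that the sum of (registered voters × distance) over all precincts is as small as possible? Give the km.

For a sum of weighted absolute distances on a line, the optimum is the weighted median (not the mean). Total weight W = 595; half-weight = 297.5.
Sort by position and accumulate weight:
  km 1 (Alpha, w=10) → cum 10
  km 2 (Beta, w=80) → cum 90
  km 5 (Gamma, w=50) → cum 140
  km 9 (Delta, w=150) → cum 290
  km 12 (Epsilon, w=75) → cum 365  ≥ 297.5 → median here
  km 13 (Zeta, w=30) → cum 395
  km 16 (Eta, w=50) → cum 445
  km 17 (Theta, w=150) → cum 595
Optimal location: km 12.

x = 12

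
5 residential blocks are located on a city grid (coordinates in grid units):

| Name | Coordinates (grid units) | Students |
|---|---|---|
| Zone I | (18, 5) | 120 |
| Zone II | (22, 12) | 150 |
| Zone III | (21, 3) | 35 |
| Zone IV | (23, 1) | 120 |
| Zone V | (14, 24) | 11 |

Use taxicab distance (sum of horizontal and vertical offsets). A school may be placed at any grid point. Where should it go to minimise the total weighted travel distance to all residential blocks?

(22, 5)

Manhattan distance separates: Σwᵢ(|x−xᵢ|+|y−yᵢ|) = Σwᵢ|x−xᵢ| + Σwᵢ|y−yᵢ|, so x and y are optimised independently as 1-D weighted medians.
Total weight W = 436; half = 218.
x-coordinate, sorted with cumulative weight:
  x=14 (Zone V, w=11) cum 11
  x=18 (Zone I, w=120) cum 131
  x=21 (Zone III, w=35) cum 166
  x=22 (Zone II, w=150) cum 316  ← median
  x=23 (Zone IV, w=120) cum 436
⇒ x* = 22
y-coordinate, sorted with cumulative weight:
  y=1 (Zone IV, w=120) cum 120
  y=3 (Zone III, w=35) cum 155
  y=5 (Zone I, w=120) cum 275  ← median
  y=12 (Zone II, w=150) cum 425
  y=24 (Zone V, w=11) cum 436
⇒ y* = 5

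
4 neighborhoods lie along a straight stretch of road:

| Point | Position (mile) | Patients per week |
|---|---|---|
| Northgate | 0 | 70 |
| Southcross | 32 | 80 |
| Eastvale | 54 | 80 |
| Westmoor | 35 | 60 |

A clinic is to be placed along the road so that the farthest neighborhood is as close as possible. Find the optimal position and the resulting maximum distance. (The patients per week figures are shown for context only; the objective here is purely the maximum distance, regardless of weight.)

The 1-center on a line is the midpoint of the two extreme points: leftmost at 0, rightmost at 54.
Optimal location = (0 + 54)/2 = 27; maximum distance = (54 − 0)/2 = 27.

location 27, max distance 27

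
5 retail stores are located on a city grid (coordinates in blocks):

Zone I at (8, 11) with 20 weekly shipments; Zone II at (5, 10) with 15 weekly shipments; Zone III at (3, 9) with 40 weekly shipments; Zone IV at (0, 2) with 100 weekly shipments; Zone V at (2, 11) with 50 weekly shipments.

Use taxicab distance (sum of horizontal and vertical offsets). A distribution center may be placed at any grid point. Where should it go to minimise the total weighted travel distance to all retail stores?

(2, 9)

Manhattan distance separates: Σwᵢ(|x−xᵢ|+|y−yᵢ|) = Σwᵢ|x−xᵢ| + Σwᵢ|y−yᵢ|, so x and y are optimised independently as 1-D weighted medians.
Total weight W = 225; half = 112.5.
x-coordinate, sorted with cumulative weight:
  x=0 (Zone IV, w=100) cum 100
  x=2 (Zone V, w=50) cum 150  ← median
  x=3 (Zone III, w=40) cum 190
  x=5 (Zone II, w=15) cum 205
  x=8 (Zone I, w=20) cum 225
⇒ x* = 2
y-coordinate, sorted with cumulative weight:
  y=2 (Zone IV, w=100) cum 100
  y=9 (Zone III, w=40) cum 140  ← median
  y=10 (Zone II, w=15) cum 155
  y=11 (Zone I, w=20) cum 175
  y=11 (Zone V, w=50) cum 225
⇒ y* = 9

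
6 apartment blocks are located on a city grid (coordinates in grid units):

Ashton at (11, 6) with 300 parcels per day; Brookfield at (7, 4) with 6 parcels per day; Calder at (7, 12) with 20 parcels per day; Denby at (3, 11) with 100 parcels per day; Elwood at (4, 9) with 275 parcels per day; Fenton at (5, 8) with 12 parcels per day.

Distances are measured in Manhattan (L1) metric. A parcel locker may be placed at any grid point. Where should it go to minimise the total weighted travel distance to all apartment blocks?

Manhattan distance separates: Σwᵢ(|x−xᵢ|+|y−yᵢ|) = Σwᵢ|x−xᵢ| + Σwᵢ|y−yᵢ|, so x and y are optimised independently as 1-D weighted medians.
Total weight W = 713; half = 356.5.
x-coordinate, sorted with cumulative weight:
  x=3 (Denby, w=100) cum 100
  x=4 (Elwood, w=275) cum 375  ← median
  x=5 (Fenton, w=12) cum 387
  x=7 (Brookfield, w=6) cum 393
  x=7 (Calder, w=20) cum 413
  x=11 (Ashton, w=300) cum 713
⇒ x* = 4
y-coordinate, sorted with cumulative weight:
  y=4 (Brookfield, w=6) cum 6
  y=6 (Ashton, w=300) cum 306
  y=8 (Fenton, w=12) cum 318
  y=9 (Elwood, w=275) cum 593  ← median
  y=11 (Denby, w=100) cum 693
  y=12 (Calder, w=20) cum 713
⇒ y* = 9

(4, 9)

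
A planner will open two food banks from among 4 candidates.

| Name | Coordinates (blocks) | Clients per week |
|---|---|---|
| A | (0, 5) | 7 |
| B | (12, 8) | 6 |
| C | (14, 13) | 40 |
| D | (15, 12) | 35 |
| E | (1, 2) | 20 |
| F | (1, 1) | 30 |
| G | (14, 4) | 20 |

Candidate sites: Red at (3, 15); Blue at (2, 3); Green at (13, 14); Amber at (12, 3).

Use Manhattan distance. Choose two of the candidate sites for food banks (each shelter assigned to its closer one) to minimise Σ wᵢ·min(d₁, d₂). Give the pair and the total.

{Blue, Green}, total 640

Evaluate every pair (each demand assigned to the nearer of the two):
  {Blue, Green}: total = 640
  {Green, Amber}: total = 1038
  {Blue, Amber}: total = 1148
  {Red, Green}: total = 1353
  {Red, Blue}: total = 1553
  {Red, Amber}: total = 1711
Best pair: {Blue, Green} with total 640.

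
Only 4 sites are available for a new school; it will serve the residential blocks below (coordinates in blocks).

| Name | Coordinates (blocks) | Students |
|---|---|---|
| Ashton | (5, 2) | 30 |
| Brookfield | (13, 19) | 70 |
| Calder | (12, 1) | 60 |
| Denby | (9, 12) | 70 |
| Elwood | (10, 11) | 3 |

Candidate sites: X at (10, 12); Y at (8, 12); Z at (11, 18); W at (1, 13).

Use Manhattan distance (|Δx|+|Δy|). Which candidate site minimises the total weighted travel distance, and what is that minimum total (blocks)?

X, total 2003 blocks

Total weighted distance at each candidate:
  X (10, 12): total = 2003
  Y (8, 12): total = 2209
  Z (11, 18): total = 2534
  W (1, 13): total = 3753
Minimum is at X with total 2003 blocks.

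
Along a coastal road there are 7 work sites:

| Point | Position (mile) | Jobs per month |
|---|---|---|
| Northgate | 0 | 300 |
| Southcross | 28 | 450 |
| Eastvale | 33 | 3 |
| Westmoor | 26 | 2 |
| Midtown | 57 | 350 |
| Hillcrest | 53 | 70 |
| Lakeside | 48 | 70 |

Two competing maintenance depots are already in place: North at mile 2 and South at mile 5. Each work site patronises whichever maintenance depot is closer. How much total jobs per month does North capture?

300

The indifferent point is the midpoint (2+5)/2 = 3.5; work sites left of it (closer to North at 2) go to North, those right go to South.
  Northgate at 0 (w=300) → North
  Westmoor at 26 (w=2) → South
  Southcross at 28 (w=450) → South
  Eastvale at 33 (w=3) → South
  Lakeside at 48 (w=70) → South
  Hillcrest at 53 (w=70) → South
  Midtown at 57 (w=350) → South
North captures 300; South captures 945.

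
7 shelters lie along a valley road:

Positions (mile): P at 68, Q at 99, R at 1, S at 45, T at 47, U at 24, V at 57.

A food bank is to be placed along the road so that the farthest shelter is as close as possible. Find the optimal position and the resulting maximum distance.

The 1-center on a line is the midpoint of the two extreme points: leftmost at 1, rightmost at 99.
Optimal location = (1 + 99)/2 = 50; maximum distance = (99 − 1)/2 = 49.

location 50, max distance 49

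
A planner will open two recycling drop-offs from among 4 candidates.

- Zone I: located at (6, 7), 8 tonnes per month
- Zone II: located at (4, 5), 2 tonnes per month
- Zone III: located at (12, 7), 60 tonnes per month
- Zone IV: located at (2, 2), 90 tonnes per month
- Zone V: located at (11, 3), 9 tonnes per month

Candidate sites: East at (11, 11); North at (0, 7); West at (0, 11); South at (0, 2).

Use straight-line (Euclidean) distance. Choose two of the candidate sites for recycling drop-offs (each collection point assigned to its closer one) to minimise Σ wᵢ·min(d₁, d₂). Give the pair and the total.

Evaluate every pair (each demand assigned to the nearer of the two):
  {East, South}: total = 560.6
  {East, North}: total = 861.0
  {North, South}: total = 1056.4
  {West, South}: total = 1106.0
  {East, West}: total = 1214.8
  {North, West}: total = 1367.0
Best pair: {East, South} with total 560.6.

{East, South}, total 560.6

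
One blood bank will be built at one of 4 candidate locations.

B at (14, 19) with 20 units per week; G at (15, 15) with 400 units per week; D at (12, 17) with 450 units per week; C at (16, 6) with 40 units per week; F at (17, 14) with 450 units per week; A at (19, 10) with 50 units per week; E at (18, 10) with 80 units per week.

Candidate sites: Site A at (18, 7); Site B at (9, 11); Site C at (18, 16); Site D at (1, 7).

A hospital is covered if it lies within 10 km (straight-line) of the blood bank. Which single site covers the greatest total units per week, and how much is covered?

Site C, covering 1450

Coverage radius r = 10 km; a point is covered iff (Δx)²+(Δy)² ≤ 10² = 100.
  Site A (18, 7): covers {G, C, F, A, E} → 1020
  Site B (9, 11): covers {B, G, D, C, F, E} → 1440
  Site C (18, 16): covers {B, G, D, F, A, E} → 1450
  Site D (1, 7): covers {none} → 0
Maximum coverage at Site C: 1450 units per week.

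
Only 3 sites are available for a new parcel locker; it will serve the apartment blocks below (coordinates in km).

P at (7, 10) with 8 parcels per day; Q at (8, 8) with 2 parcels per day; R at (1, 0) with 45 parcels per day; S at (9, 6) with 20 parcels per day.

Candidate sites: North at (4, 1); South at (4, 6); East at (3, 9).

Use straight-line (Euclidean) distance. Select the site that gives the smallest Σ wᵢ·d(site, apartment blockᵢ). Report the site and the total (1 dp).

North, total 375.7 km

Total weighted distance at each candidate:
  North (4, 1): total = 375.7
  South (4, 6): total = 450.8
  East (3, 9): total = 592.2
Minimum is at North with total 375.7 km.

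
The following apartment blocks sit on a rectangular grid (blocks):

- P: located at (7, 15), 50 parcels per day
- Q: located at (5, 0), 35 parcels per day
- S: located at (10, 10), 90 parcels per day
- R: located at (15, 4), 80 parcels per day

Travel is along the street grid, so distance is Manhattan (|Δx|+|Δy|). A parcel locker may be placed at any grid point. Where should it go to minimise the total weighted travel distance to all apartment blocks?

Manhattan distance separates: Σwᵢ(|x−xᵢ|+|y−yᵢ|) = Σwᵢ|x−xᵢ| + Σwᵢ|y−yᵢ|, so x and y are optimised independently as 1-D weighted medians.
Total weight W = 255; half = 127.5.
x-coordinate, sorted with cumulative weight:
  x=5 (Q, w=35) cum 35
  x=7 (P, w=50) cum 85
  x=10 (S, w=90) cum 175  ← median
  x=15 (R, w=80) cum 255
⇒ x* = 10
y-coordinate, sorted with cumulative weight:
  y=0 (Q, w=35) cum 35
  y=4 (R, w=80) cum 115
  y=10 (S, w=90) cum 205  ← median
  y=15 (P, w=50) cum 255
⇒ y* = 10

(10, 10)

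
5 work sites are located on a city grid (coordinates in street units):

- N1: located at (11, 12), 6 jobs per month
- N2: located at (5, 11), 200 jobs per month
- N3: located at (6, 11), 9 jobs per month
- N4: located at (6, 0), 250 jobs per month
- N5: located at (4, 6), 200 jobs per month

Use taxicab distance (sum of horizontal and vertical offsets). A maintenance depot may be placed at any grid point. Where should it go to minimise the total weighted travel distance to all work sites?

(5, 6)

Manhattan distance separates: Σwᵢ(|x−xᵢ|+|y−yᵢ|) = Σwᵢ|x−xᵢ| + Σwᵢ|y−yᵢ|, so x and y are optimised independently as 1-D weighted medians.
Total weight W = 665; half = 332.5.
x-coordinate, sorted with cumulative weight:
  x=4 (N5, w=200) cum 200
  x=5 (N2, w=200) cum 400  ← median
  x=6 (N3, w=9) cum 409
  x=6 (N4, w=250) cum 659
  x=11 (N1, w=6) cum 665
⇒ x* = 5
y-coordinate, sorted with cumulative weight:
  y=0 (N4, w=250) cum 250
  y=6 (N5, w=200) cum 450  ← median
  y=11 (N2, w=200) cum 650
  y=11 (N3, w=9) cum 659
  y=12 (N1, w=6) cum 665
⇒ y* = 6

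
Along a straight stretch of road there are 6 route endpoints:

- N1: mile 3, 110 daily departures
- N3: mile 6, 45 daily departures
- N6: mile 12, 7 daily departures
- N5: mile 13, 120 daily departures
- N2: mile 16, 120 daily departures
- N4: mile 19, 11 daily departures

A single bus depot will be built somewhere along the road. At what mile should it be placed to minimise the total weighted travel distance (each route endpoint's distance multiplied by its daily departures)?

x = 13

For a sum of weighted absolute distances on a line, the optimum is the weighted median (not the mean). Total weight W = 413; half-weight = 206.5.
Sort by position and accumulate weight:
  mile 3 (N1, w=110) → cum 110
  mile 6 (N3, w=45) → cum 155
  mile 12 (N6, w=7) → cum 162
  mile 13 (N5, w=120) → cum 282  ≥ 206.5 → median here
  mile 16 (N2, w=120) → cum 402
  mile 19 (N4, w=11) → cum 413
Optimal location: mile 13.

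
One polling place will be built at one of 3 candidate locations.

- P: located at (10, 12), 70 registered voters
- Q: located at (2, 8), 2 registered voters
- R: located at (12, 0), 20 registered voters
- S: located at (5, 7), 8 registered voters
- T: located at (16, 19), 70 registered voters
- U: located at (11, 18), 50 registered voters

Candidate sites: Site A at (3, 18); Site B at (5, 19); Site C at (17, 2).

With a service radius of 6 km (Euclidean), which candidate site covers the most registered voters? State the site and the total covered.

Coverage radius r = 6 km; a point is covered iff (Δx)²+(Δy)² ≤ 6² = 36.
  Site A (3, 18): covers {none} → 0
  Site B (5, 19): covers {none} → 0
  Site C (17, 2): covers {R} → 20
Maximum coverage at Site C: 20 registered voters.

Site C, covering 20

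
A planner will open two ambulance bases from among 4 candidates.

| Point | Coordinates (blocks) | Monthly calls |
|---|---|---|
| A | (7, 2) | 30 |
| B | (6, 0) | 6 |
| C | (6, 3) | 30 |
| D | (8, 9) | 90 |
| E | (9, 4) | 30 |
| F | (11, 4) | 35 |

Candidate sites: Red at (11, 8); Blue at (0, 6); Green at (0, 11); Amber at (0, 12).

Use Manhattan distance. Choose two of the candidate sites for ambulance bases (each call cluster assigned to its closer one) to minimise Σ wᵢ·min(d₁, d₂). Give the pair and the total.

Evaluate every pair (each demand assigned to the nearer of the two):
  {Red, Blue}: total = 1322
  {Red, Green}: total = 1358
  {Red, Amber}: total = 1358
  {Blue, Green}: total = 2357
  {Blue, Amber}: total = 2447
  {Green, Amber}: total = 3012
Best pair: {Red, Blue} with total 1322.

{Red, Blue}, total 1322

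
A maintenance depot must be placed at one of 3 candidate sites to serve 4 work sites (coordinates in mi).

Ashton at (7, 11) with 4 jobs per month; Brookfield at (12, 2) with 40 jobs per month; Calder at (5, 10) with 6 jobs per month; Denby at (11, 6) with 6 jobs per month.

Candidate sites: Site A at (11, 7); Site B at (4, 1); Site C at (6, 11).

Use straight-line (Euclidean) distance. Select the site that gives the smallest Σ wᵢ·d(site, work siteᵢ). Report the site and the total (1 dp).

Site A, total 272.8 mi

Total weighted distance at each candidate:
  Site A (11, 7): total = 272.8
  Site B (4, 1): total = 470.2
  Site C (6, 11): total = 487.6
Minimum is at Site A with total 272.8 mi.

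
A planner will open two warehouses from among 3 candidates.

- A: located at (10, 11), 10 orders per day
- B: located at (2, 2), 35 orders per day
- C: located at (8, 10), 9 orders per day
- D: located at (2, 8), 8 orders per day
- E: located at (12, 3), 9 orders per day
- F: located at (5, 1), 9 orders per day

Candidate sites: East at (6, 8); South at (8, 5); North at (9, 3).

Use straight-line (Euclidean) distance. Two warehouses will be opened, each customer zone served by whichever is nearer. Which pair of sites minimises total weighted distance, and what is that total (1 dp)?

Evaluate every pair (each demand assigned to the nearer of the two):
  {East, North}: total = 422.2
  {East, South}: total = 427.5
  {South, North}: total = 463.9
Best pair: {East, North} with total 422.2.

{East, North}, total 422.2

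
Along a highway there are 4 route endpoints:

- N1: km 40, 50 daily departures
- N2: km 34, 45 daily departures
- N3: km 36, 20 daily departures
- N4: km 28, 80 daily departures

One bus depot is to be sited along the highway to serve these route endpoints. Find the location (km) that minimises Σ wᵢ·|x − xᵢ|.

x = 34

For a sum of weighted absolute distances on a line, the optimum is the weighted median (not the mean). Total weight W = 195; half-weight = 97.5.
Sort by position and accumulate weight:
  km 28 (N4, w=80) → cum 80
  km 34 (N2, w=45) → cum 125  ≥ 97.5 → median here
  km 36 (N3, w=20) → cum 145
  km 40 (N1, w=50) → cum 195
Optimal location: km 34.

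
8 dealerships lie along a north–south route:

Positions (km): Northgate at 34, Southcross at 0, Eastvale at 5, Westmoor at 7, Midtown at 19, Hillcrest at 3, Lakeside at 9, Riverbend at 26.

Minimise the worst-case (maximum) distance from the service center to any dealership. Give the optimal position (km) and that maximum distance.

The 1-center on a line is the midpoint of the two extreme points: leftmost at 0, rightmost at 34.
Optimal location = (0 + 34)/2 = 17; maximum distance = (34 − 0)/2 = 17.

location 17, max distance 17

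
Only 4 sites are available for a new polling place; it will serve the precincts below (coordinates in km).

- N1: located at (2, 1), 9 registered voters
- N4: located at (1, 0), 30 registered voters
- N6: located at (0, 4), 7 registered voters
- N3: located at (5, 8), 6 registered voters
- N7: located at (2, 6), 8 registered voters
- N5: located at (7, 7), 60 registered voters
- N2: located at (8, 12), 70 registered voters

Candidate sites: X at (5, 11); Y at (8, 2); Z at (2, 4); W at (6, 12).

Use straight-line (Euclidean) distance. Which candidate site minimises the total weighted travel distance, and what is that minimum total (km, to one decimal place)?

Total weighted distance at each candidate:
  X (5, 11): total = 1059.7
  Y (8, 2): total = 1434.8
  Z (2, 4): total = 1260.6
  W (6, 12): total = 1093.7
Minimum is at X with total 1059.7 km.

X, total 1059.7 km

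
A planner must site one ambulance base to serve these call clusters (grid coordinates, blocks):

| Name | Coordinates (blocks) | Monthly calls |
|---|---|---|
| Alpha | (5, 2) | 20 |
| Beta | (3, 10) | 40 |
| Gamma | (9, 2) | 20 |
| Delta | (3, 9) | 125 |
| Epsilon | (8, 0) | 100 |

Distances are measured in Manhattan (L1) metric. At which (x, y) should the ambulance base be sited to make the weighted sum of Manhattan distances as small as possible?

Manhattan distance separates: Σwᵢ(|x−xᵢ|+|y−yᵢ|) = Σwᵢ|x−xᵢ| + Σwᵢ|y−yᵢ|, so x and y are optimised independently as 1-D weighted medians.
Total weight W = 305; half = 152.5.
x-coordinate, sorted with cumulative weight:
  x=3 (Beta, w=40) cum 40
  x=3 (Delta, w=125) cum 165  ← median
  x=5 (Alpha, w=20) cum 185
  x=8 (Epsilon, w=100) cum 285
  x=9 (Gamma, w=20) cum 305
⇒ x* = 3
y-coordinate, sorted with cumulative weight:
  y=0 (Epsilon, w=100) cum 100
  y=2 (Alpha, w=20) cum 120
  y=2 (Gamma, w=20) cum 140
  y=9 (Delta, w=125) cum 265  ← median
  y=10 (Beta, w=40) cum 305
⇒ y* = 9

(3, 9)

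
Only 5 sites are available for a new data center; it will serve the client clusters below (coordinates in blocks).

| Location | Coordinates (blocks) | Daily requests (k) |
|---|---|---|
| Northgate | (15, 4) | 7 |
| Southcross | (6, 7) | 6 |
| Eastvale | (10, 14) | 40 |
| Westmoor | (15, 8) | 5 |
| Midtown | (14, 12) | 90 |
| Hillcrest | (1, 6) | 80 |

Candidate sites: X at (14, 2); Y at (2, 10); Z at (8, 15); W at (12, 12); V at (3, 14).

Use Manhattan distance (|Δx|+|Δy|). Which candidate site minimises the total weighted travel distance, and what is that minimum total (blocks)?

W, total 1878 blocks

Total weighted distance at each candidate:
  X (14, 2): total = 3034
  Y (2, 10): total = 2390
  Z (8, 15): total = 2466
  W (12, 12): total = 1878
  V (3, 14): total = 2554
Minimum is at W with total 1878 blocks.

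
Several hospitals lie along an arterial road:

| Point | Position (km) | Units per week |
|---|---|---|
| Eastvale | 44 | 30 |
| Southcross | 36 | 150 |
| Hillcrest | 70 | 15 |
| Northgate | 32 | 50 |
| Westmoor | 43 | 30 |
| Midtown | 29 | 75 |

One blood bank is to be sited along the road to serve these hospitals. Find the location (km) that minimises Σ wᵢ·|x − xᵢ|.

For a sum of weighted absolute distances on a line, the optimum is the weighted median (not the mean). Total weight W = 350; half-weight = 175.
Sort by position and accumulate weight:
  km 29 (Midtown, w=75) → cum 75
  km 32 (Northgate, w=50) → cum 125
  km 36 (Southcross, w=150) → cum 275  ≥ 175 → median here
  km 43 (Westmoor, w=30) → cum 305
  km 44 (Eastvale, w=30) → cum 335
  km 70 (Hillcrest, w=15) → cum 350
Optimal location: km 36.

x = 36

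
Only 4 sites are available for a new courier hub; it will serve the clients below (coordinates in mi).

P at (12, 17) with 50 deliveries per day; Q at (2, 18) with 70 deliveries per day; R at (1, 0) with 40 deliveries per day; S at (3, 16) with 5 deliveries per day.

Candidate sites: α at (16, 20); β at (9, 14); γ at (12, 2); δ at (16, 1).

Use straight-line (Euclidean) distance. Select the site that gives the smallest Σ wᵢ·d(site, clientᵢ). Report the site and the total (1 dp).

β, total 1453.1 mi

Total weighted distance at each candidate:
  α (16, 20): total = 2308.0
  β (9, 14): total = 1453.1
  γ (12, 2): total = 2601.2
  δ (16, 1): total = 3066.8
Minimum is at β with total 1453.1 mi.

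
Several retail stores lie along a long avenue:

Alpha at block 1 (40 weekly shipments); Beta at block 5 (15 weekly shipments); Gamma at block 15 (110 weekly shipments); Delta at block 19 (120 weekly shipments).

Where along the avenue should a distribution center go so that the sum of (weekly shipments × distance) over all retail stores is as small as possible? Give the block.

For a sum of weighted absolute distances on a line, the optimum is the weighted median (not the mean). Total weight W = 285; half-weight = 142.5.
Sort by position and accumulate weight:
  block 1 (Alpha, w=40) → cum 40
  block 5 (Beta, w=15) → cum 55
  block 15 (Gamma, w=110) → cum 165  ≥ 142.5 → median here
  block 19 (Delta, w=120) → cum 285
Optimal location: block 15.

x = 15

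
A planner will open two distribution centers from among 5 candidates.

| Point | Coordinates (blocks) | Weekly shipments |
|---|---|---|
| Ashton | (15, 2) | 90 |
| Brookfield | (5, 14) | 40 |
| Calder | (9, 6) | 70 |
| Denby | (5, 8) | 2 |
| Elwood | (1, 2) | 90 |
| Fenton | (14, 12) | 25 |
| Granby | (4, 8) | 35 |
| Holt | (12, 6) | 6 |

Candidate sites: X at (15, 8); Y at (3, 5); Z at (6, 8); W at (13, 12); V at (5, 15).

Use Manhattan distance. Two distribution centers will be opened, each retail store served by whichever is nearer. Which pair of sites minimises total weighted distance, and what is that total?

Evaluate every pair (each demand assigned to the nearer of the two):
  {X, Y}: total = 2225
  {X, Z}: total = 2387
  {Y, W}: total = 2637
  {Z, W}: total = 2839
  {Y, V}: total = 2840
  {Y, Z}: total = 2850
  {X, V}: total = 3119
  {Z, V}: total = 3150
  {W, V}: total = 3711
  {X, W}: total = 3760
Best pair: {X, Y} with total 2225.

{X, Y}, total 2225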